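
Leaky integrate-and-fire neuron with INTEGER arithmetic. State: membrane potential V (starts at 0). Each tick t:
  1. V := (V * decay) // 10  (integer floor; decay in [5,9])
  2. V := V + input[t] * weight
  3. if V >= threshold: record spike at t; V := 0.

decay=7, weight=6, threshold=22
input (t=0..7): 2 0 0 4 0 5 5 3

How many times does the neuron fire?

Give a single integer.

Answer: 3

Derivation:
t=0: input=2 -> V=12
t=1: input=0 -> V=8
t=2: input=0 -> V=5
t=3: input=4 -> V=0 FIRE
t=4: input=0 -> V=0
t=5: input=5 -> V=0 FIRE
t=6: input=5 -> V=0 FIRE
t=7: input=3 -> V=18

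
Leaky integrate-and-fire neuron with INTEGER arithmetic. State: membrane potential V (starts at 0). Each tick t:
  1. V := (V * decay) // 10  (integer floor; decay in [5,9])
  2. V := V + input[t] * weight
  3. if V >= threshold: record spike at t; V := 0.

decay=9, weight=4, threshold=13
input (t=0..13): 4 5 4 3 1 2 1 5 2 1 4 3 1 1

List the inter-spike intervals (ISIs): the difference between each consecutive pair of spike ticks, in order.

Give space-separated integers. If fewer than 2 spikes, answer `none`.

Answer: 1 1 2 3 3 2

Derivation:
t=0: input=4 -> V=0 FIRE
t=1: input=5 -> V=0 FIRE
t=2: input=4 -> V=0 FIRE
t=3: input=3 -> V=12
t=4: input=1 -> V=0 FIRE
t=5: input=2 -> V=8
t=6: input=1 -> V=11
t=7: input=5 -> V=0 FIRE
t=8: input=2 -> V=8
t=9: input=1 -> V=11
t=10: input=4 -> V=0 FIRE
t=11: input=3 -> V=12
t=12: input=1 -> V=0 FIRE
t=13: input=1 -> V=4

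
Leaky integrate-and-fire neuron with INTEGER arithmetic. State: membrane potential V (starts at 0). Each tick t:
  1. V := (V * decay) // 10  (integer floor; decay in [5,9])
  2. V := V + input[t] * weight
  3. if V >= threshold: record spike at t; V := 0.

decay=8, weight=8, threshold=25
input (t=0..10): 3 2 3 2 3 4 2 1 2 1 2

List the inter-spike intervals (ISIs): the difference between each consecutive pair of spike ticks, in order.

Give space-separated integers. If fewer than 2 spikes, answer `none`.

t=0: input=3 -> V=24
t=1: input=2 -> V=0 FIRE
t=2: input=3 -> V=24
t=3: input=2 -> V=0 FIRE
t=4: input=3 -> V=24
t=5: input=4 -> V=0 FIRE
t=6: input=2 -> V=16
t=7: input=1 -> V=20
t=8: input=2 -> V=0 FIRE
t=9: input=1 -> V=8
t=10: input=2 -> V=22

Answer: 2 2 3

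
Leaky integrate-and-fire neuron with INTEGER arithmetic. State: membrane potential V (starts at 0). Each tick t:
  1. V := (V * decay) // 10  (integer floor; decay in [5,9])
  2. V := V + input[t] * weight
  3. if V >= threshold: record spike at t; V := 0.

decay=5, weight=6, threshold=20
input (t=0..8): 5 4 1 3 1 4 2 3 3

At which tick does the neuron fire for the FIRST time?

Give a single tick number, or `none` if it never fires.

t=0: input=5 -> V=0 FIRE
t=1: input=4 -> V=0 FIRE
t=2: input=1 -> V=6
t=3: input=3 -> V=0 FIRE
t=4: input=1 -> V=6
t=5: input=4 -> V=0 FIRE
t=6: input=2 -> V=12
t=7: input=3 -> V=0 FIRE
t=8: input=3 -> V=18

Answer: 0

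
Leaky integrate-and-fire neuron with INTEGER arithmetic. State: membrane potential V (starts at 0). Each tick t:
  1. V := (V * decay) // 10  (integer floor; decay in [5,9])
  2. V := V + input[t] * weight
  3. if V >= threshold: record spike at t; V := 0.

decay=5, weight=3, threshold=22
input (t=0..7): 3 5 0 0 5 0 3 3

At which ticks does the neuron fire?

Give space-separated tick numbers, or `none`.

t=0: input=3 -> V=9
t=1: input=5 -> V=19
t=2: input=0 -> V=9
t=3: input=0 -> V=4
t=4: input=5 -> V=17
t=5: input=0 -> V=8
t=6: input=3 -> V=13
t=7: input=3 -> V=15

Answer: none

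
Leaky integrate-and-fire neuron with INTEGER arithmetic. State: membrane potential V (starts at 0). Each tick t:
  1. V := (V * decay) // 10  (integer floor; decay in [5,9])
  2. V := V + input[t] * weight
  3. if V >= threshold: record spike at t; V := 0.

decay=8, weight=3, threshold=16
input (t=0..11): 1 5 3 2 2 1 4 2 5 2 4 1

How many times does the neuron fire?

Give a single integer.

t=0: input=1 -> V=3
t=1: input=5 -> V=0 FIRE
t=2: input=3 -> V=9
t=3: input=2 -> V=13
t=4: input=2 -> V=0 FIRE
t=5: input=1 -> V=3
t=6: input=4 -> V=14
t=7: input=2 -> V=0 FIRE
t=8: input=5 -> V=15
t=9: input=2 -> V=0 FIRE
t=10: input=4 -> V=12
t=11: input=1 -> V=12

Answer: 4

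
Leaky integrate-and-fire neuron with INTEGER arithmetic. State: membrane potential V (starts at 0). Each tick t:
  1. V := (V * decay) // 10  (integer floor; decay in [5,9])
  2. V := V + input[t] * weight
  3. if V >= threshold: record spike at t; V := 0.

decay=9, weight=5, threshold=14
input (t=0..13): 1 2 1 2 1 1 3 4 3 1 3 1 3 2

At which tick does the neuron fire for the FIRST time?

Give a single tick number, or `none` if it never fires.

t=0: input=1 -> V=5
t=1: input=2 -> V=0 FIRE
t=2: input=1 -> V=5
t=3: input=2 -> V=0 FIRE
t=4: input=1 -> V=5
t=5: input=1 -> V=9
t=6: input=3 -> V=0 FIRE
t=7: input=4 -> V=0 FIRE
t=8: input=3 -> V=0 FIRE
t=9: input=1 -> V=5
t=10: input=3 -> V=0 FIRE
t=11: input=1 -> V=5
t=12: input=3 -> V=0 FIRE
t=13: input=2 -> V=10

Answer: 1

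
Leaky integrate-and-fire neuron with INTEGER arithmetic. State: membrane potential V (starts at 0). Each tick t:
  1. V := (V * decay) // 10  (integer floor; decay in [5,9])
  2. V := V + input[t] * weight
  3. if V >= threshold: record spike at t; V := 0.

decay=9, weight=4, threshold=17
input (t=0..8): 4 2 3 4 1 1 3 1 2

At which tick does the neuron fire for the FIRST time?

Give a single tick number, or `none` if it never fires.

t=0: input=4 -> V=16
t=1: input=2 -> V=0 FIRE
t=2: input=3 -> V=12
t=3: input=4 -> V=0 FIRE
t=4: input=1 -> V=4
t=5: input=1 -> V=7
t=6: input=3 -> V=0 FIRE
t=7: input=1 -> V=4
t=8: input=2 -> V=11

Answer: 1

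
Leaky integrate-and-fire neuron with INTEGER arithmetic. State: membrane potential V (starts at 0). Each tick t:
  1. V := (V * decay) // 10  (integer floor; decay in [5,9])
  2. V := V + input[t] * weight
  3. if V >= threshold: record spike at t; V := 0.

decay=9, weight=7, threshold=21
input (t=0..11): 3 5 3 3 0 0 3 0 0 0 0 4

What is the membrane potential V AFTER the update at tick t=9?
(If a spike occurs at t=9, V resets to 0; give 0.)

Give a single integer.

Answer: 0

Derivation:
t=0: input=3 -> V=0 FIRE
t=1: input=5 -> V=0 FIRE
t=2: input=3 -> V=0 FIRE
t=3: input=3 -> V=0 FIRE
t=4: input=0 -> V=0
t=5: input=0 -> V=0
t=6: input=3 -> V=0 FIRE
t=7: input=0 -> V=0
t=8: input=0 -> V=0
t=9: input=0 -> V=0
t=10: input=0 -> V=0
t=11: input=4 -> V=0 FIRE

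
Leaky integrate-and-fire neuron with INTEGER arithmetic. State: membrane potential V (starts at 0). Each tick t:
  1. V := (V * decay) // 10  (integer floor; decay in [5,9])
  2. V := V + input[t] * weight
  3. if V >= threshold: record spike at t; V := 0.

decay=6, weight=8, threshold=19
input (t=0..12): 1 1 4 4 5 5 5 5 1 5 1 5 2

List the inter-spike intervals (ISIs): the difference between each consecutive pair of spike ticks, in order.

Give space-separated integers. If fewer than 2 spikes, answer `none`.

t=0: input=1 -> V=8
t=1: input=1 -> V=12
t=2: input=4 -> V=0 FIRE
t=3: input=4 -> V=0 FIRE
t=4: input=5 -> V=0 FIRE
t=5: input=5 -> V=0 FIRE
t=6: input=5 -> V=0 FIRE
t=7: input=5 -> V=0 FIRE
t=8: input=1 -> V=8
t=9: input=5 -> V=0 FIRE
t=10: input=1 -> V=8
t=11: input=5 -> V=0 FIRE
t=12: input=2 -> V=16

Answer: 1 1 1 1 1 2 2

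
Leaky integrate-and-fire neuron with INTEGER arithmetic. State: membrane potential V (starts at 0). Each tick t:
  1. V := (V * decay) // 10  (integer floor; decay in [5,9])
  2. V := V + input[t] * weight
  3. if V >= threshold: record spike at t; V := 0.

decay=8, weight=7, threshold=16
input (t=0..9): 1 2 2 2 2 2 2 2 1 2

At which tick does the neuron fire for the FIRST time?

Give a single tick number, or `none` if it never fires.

t=0: input=1 -> V=7
t=1: input=2 -> V=0 FIRE
t=2: input=2 -> V=14
t=3: input=2 -> V=0 FIRE
t=4: input=2 -> V=14
t=5: input=2 -> V=0 FIRE
t=6: input=2 -> V=14
t=7: input=2 -> V=0 FIRE
t=8: input=1 -> V=7
t=9: input=2 -> V=0 FIRE

Answer: 1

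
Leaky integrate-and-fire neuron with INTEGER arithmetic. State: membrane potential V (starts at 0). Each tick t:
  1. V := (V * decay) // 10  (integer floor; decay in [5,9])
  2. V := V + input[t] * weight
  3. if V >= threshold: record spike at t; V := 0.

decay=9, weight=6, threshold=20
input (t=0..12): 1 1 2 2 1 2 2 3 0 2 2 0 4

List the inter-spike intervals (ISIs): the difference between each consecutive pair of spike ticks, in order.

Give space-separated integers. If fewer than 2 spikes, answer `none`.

t=0: input=1 -> V=6
t=1: input=1 -> V=11
t=2: input=2 -> V=0 FIRE
t=3: input=2 -> V=12
t=4: input=1 -> V=16
t=5: input=2 -> V=0 FIRE
t=6: input=2 -> V=12
t=7: input=3 -> V=0 FIRE
t=8: input=0 -> V=0
t=9: input=2 -> V=12
t=10: input=2 -> V=0 FIRE
t=11: input=0 -> V=0
t=12: input=4 -> V=0 FIRE

Answer: 3 2 3 2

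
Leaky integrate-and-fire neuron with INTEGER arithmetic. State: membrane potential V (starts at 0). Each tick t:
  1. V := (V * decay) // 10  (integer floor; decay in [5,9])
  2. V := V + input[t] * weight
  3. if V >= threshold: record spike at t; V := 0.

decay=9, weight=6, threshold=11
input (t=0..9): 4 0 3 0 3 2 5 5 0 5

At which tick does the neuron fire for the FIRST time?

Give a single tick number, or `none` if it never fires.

Answer: 0

Derivation:
t=0: input=4 -> V=0 FIRE
t=1: input=0 -> V=0
t=2: input=3 -> V=0 FIRE
t=3: input=0 -> V=0
t=4: input=3 -> V=0 FIRE
t=5: input=2 -> V=0 FIRE
t=6: input=5 -> V=0 FIRE
t=7: input=5 -> V=0 FIRE
t=8: input=0 -> V=0
t=9: input=5 -> V=0 FIRE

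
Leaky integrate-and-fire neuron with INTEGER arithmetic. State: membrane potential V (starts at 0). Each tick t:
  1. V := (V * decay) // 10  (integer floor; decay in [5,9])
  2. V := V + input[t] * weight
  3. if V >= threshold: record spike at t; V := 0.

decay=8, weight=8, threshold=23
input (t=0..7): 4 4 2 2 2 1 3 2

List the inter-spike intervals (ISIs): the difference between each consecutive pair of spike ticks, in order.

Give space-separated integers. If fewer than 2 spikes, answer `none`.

t=0: input=4 -> V=0 FIRE
t=1: input=4 -> V=0 FIRE
t=2: input=2 -> V=16
t=3: input=2 -> V=0 FIRE
t=4: input=2 -> V=16
t=5: input=1 -> V=20
t=6: input=3 -> V=0 FIRE
t=7: input=2 -> V=16

Answer: 1 2 3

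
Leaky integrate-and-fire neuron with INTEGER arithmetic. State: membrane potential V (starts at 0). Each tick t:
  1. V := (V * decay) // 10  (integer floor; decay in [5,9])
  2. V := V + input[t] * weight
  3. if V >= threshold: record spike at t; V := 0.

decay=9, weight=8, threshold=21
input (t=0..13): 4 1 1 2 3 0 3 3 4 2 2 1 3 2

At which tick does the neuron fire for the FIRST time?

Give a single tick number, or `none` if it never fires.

t=0: input=4 -> V=0 FIRE
t=1: input=1 -> V=8
t=2: input=1 -> V=15
t=3: input=2 -> V=0 FIRE
t=4: input=3 -> V=0 FIRE
t=5: input=0 -> V=0
t=6: input=3 -> V=0 FIRE
t=7: input=3 -> V=0 FIRE
t=8: input=4 -> V=0 FIRE
t=9: input=2 -> V=16
t=10: input=2 -> V=0 FIRE
t=11: input=1 -> V=8
t=12: input=3 -> V=0 FIRE
t=13: input=2 -> V=16

Answer: 0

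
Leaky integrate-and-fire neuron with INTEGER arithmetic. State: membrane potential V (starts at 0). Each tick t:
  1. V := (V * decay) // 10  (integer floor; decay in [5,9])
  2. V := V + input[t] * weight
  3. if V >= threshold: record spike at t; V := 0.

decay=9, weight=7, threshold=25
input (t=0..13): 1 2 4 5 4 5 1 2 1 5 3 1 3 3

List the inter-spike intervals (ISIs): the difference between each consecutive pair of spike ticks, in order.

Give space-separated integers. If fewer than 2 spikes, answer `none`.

t=0: input=1 -> V=7
t=1: input=2 -> V=20
t=2: input=4 -> V=0 FIRE
t=3: input=5 -> V=0 FIRE
t=4: input=4 -> V=0 FIRE
t=5: input=5 -> V=0 FIRE
t=6: input=1 -> V=7
t=7: input=2 -> V=20
t=8: input=1 -> V=0 FIRE
t=9: input=5 -> V=0 FIRE
t=10: input=3 -> V=21
t=11: input=1 -> V=0 FIRE
t=12: input=3 -> V=21
t=13: input=3 -> V=0 FIRE

Answer: 1 1 1 3 1 2 2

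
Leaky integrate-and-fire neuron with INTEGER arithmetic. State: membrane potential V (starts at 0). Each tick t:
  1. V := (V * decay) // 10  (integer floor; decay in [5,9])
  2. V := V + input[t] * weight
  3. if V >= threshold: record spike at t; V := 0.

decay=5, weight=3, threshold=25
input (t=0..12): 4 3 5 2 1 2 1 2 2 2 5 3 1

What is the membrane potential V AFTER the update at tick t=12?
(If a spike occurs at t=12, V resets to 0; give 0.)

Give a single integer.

Answer: 12

Derivation:
t=0: input=4 -> V=12
t=1: input=3 -> V=15
t=2: input=5 -> V=22
t=3: input=2 -> V=17
t=4: input=1 -> V=11
t=5: input=2 -> V=11
t=6: input=1 -> V=8
t=7: input=2 -> V=10
t=8: input=2 -> V=11
t=9: input=2 -> V=11
t=10: input=5 -> V=20
t=11: input=3 -> V=19
t=12: input=1 -> V=12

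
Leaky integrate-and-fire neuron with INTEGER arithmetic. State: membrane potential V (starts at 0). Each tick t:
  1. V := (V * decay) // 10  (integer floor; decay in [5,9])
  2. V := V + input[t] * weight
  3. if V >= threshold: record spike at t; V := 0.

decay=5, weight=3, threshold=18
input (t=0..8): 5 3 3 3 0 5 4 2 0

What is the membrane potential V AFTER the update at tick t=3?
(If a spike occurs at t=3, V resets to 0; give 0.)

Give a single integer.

t=0: input=5 -> V=15
t=1: input=3 -> V=16
t=2: input=3 -> V=17
t=3: input=3 -> V=17
t=4: input=0 -> V=8
t=5: input=5 -> V=0 FIRE
t=6: input=4 -> V=12
t=7: input=2 -> V=12
t=8: input=0 -> V=6

Answer: 17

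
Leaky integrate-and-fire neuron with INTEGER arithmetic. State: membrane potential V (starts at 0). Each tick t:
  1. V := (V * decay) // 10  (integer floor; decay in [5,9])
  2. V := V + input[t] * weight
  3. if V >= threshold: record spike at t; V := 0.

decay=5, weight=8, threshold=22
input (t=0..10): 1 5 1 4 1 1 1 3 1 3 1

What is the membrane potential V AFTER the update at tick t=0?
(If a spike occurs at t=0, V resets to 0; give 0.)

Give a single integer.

t=0: input=1 -> V=8
t=1: input=5 -> V=0 FIRE
t=2: input=1 -> V=8
t=3: input=4 -> V=0 FIRE
t=4: input=1 -> V=8
t=5: input=1 -> V=12
t=6: input=1 -> V=14
t=7: input=3 -> V=0 FIRE
t=8: input=1 -> V=8
t=9: input=3 -> V=0 FIRE
t=10: input=1 -> V=8

Answer: 8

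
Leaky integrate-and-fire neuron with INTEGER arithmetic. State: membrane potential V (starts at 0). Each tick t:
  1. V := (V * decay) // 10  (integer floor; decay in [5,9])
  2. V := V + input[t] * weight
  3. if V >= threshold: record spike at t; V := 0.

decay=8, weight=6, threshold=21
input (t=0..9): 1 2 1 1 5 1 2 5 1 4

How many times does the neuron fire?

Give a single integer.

Answer: 3

Derivation:
t=0: input=1 -> V=6
t=1: input=2 -> V=16
t=2: input=1 -> V=18
t=3: input=1 -> V=20
t=4: input=5 -> V=0 FIRE
t=5: input=1 -> V=6
t=6: input=2 -> V=16
t=7: input=5 -> V=0 FIRE
t=8: input=1 -> V=6
t=9: input=4 -> V=0 FIRE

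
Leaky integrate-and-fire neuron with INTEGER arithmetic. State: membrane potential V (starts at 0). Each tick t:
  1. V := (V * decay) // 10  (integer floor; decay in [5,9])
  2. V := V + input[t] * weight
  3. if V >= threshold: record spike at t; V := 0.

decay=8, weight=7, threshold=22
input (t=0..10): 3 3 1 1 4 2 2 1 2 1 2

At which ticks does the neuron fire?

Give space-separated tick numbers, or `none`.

Answer: 1 4 6 9

Derivation:
t=0: input=3 -> V=21
t=1: input=3 -> V=0 FIRE
t=2: input=1 -> V=7
t=3: input=1 -> V=12
t=4: input=4 -> V=0 FIRE
t=5: input=2 -> V=14
t=6: input=2 -> V=0 FIRE
t=7: input=1 -> V=7
t=8: input=2 -> V=19
t=9: input=1 -> V=0 FIRE
t=10: input=2 -> V=14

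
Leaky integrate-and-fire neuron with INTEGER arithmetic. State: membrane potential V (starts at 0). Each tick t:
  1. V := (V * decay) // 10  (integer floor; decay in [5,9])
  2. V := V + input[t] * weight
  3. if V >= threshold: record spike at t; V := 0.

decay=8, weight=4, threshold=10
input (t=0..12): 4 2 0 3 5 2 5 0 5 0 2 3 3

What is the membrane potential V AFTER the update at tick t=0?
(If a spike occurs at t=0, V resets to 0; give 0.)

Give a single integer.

t=0: input=4 -> V=0 FIRE
t=1: input=2 -> V=8
t=2: input=0 -> V=6
t=3: input=3 -> V=0 FIRE
t=4: input=5 -> V=0 FIRE
t=5: input=2 -> V=8
t=6: input=5 -> V=0 FIRE
t=7: input=0 -> V=0
t=8: input=5 -> V=0 FIRE
t=9: input=0 -> V=0
t=10: input=2 -> V=8
t=11: input=3 -> V=0 FIRE
t=12: input=3 -> V=0 FIRE

Answer: 0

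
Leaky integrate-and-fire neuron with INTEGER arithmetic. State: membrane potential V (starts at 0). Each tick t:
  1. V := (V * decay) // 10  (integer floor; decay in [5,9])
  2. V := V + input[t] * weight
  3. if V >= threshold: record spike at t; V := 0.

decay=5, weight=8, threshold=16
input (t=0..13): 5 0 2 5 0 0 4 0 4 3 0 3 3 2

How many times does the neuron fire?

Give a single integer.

t=0: input=5 -> V=0 FIRE
t=1: input=0 -> V=0
t=2: input=2 -> V=0 FIRE
t=3: input=5 -> V=0 FIRE
t=4: input=0 -> V=0
t=5: input=0 -> V=0
t=6: input=4 -> V=0 FIRE
t=7: input=0 -> V=0
t=8: input=4 -> V=0 FIRE
t=9: input=3 -> V=0 FIRE
t=10: input=0 -> V=0
t=11: input=3 -> V=0 FIRE
t=12: input=3 -> V=0 FIRE
t=13: input=2 -> V=0 FIRE

Answer: 9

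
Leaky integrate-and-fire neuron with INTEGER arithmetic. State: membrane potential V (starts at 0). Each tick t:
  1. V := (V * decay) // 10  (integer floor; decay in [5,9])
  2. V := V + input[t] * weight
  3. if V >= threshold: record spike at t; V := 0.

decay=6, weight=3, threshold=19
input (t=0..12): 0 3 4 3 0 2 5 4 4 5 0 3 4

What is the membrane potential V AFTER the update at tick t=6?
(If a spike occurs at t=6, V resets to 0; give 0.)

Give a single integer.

t=0: input=0 -> V=0
t=1: input=3 -> V=9
t=2: input=4 -> V=17
t=3: input=3 -> V=0 FIRE
t=4: input=0 -> V=0
t=5: input=2 -> V=6
t=6: input=5 -> V=18
t=7: input=4 -> V=0 FIRE
t=8: input=4 -> V=12
t=9: input=5 -> V=0 FIRE
t=10: input=0 -> V=0
t=11: input=3 -> V=9
t=12: input=4 -> V=17

Answer: 18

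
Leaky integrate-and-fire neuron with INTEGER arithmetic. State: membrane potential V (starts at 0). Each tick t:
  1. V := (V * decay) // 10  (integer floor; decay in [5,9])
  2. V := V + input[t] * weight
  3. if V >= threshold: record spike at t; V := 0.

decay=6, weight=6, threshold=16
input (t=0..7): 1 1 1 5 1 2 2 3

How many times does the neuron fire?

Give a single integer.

Answer: 3

Derivation:
t=0: input=1 -> V=6
t=1: input=1 -> V=9
t=2: input=1 -> V=11
t=3: input=5 -> V=0 FIRE
t=4: input=1 -> V=6
t=5: input=2 -> V=15
t=6: input=2 -> V=0 FIRE
t=7: input=3 -> V=0 FIRE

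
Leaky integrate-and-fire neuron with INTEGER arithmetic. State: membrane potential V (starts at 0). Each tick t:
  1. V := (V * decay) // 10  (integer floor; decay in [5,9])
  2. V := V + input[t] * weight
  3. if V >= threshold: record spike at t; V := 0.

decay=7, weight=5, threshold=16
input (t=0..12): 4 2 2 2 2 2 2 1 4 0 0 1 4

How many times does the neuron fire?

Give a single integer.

Answer: 6

Derivation:
t=0: input=4 -> V=0 FIRE
t=1: input=2 -> V=10
t=2: input=2 -> V=0 FIRE
t=3: input=2 -> V=10
t=4: input=2 -> V=0 FIRE
t=5: input=2 -> V=10
t=6: input=2 -> V=0 FIRE
t=7: input=1 -> V=5
t=8: input=4 -> V=0 FIRE
t=9: input=0 -> V=0
t=10: input=0 -> V=0
t=11: input=1 -> V=5
t=12: input=4 -> V=0 FIRE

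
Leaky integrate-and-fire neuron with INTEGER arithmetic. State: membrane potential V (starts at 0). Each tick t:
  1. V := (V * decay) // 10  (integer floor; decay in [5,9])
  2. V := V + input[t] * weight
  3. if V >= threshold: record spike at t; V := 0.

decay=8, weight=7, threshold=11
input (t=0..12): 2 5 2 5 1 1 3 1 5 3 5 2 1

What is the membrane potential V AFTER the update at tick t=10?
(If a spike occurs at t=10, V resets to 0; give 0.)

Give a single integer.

t=0: input=2 -> V=0 FIRE
t=1: input=5 -> V=0 FIRE
t=2: input=2 -> V=0 FIRE
t=3: input=5 -> V=0 FIRE
t=4: input=1 -> V=7
t=5: input=1 -> V=0 FIRE
t=6: input=3 -> V=0 FIRE
t=7: input=1 -> V=7
t=8: input=5 -> V=0 FIRE
t=9: input=3 -> V=0 FIRE
t=10: input=5 -> V=0 FIRE
t=11: input=2 -> V=0 FIRE
t=12: input=1 -> V=7

Answer: 0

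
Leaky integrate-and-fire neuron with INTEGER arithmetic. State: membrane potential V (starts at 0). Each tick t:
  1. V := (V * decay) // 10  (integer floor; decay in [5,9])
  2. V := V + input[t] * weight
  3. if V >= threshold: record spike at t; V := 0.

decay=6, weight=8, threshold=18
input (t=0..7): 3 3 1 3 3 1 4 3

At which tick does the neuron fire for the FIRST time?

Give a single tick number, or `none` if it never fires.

Answer: 0

Derivation:
t=0: input=3 -> V=0 FIRE
t=1: input=3 -> V=0 FIRE
t=2: input=1 -> V=8
t=3: input=3 -> V=0 FIRE
t=4: input=3 -> V=0 FIRE
t=5: input=1 -> V=8
t=6: input=4 -> V=0 FIRE
t=7: input=3 -> V=0 FIRE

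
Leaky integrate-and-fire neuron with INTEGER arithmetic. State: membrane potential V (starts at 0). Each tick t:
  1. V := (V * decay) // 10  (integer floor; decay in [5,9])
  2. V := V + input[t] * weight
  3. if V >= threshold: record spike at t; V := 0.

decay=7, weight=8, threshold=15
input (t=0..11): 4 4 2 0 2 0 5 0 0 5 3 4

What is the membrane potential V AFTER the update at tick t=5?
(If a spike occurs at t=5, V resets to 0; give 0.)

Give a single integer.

t=0: input=4 -> V=0 FIRE
t=1: input=4 -> V=0 FIRE
t=2: input=2 -> V=0 FIRE
t=3: input=0 -> V=0
t=4: input=2 -> V=0 FIRE
t=5: input=0 -> V=0
t=6: input=5 -> V=0 FIRE
t=7: input=0 -> V=0
t=8: input=0 -> V=0
t=9: input=5 -> V=0 FIRE
t=10: input=3 -> V=0 FIRE
t=11: input=4 -> V=0 FIRE

Answer: 0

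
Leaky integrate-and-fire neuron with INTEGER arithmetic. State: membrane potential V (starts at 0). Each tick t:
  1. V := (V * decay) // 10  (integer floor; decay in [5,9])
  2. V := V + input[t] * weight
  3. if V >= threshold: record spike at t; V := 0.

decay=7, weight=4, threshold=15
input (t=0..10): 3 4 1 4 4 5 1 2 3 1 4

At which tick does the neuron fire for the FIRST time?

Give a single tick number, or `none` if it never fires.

t=0: input=3 -> V=12
t=1: input=4 -> V=0 FIRE
t=2: input=1 -> V=4
t=3: input=4 -> V=0 FIRE
t=4: input=4 -> V=0 FIRE
t=5: input=5 -> V=0 FIRE
t=6: input=1 -> V=4
t=7: input=2 -> V=10
t=8: input=3 -> V=0 FIRE
t=9: input=1 -> V=4
t=10: input=4 -> V=0 FIRE

Answer: 1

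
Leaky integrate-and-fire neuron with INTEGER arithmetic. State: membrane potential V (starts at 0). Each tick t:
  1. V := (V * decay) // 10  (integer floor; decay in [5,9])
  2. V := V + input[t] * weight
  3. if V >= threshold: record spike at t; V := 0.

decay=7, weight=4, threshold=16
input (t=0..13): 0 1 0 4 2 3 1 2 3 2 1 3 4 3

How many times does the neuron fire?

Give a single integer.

t=0: input=0 -> V=0
t=1: input=1 -> V=4
t=2: input=0 -> V=2
t=3: input=4 -> V=0 FIRE
t=4: input=2 -> V=8
t=5: input=3 -> V=0 FIRE
t=6: input=1 -> V=4
t=7: input=2 -> V=10
t=8: input=3 -> V=0 FIRE
t=9: input=2 -> V=8
t=10: input=1 -> V=9
t=11: input=3 -> V=0 FIRE
t=12: input=4 -> V=0 FIRE
t=13: input=3 -> V=12

Answer: 5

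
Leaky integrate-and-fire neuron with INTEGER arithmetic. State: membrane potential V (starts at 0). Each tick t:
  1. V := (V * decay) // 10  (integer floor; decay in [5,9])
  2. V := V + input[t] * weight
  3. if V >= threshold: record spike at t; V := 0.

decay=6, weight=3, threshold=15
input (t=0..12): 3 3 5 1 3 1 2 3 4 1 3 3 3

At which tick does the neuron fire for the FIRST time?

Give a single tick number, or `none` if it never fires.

t=0: input=3 -> V=9
t=1: input=3 -> V=14
t=2: input=5 -> V=0 FIRE
t=3: input=1 -> V=3
t=4: input=3 -> V=10
t=5: input=1 -> V=9
t=6: input=2 -> V=11
t=7: input=3 -> V=0 FIRE
t=8: input=4 -> V=12
t=9: input=1 -> V=10
t=10: input=3 -> V=0 FIRE
t=11: input=3 -> V=9
t=12: input=3 -> V=14

Answer: 2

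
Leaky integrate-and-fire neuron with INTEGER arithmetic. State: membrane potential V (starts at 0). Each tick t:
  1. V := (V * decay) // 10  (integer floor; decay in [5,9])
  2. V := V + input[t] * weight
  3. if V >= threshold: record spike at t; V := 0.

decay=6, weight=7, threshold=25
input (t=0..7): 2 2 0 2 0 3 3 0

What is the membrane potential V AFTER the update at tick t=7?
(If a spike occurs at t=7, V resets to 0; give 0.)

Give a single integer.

t=0: input=2 -> V=14
t=1: input=2 -> V=22
t=2: input=0 -> V=13
t=3: input=2 -> V=21
t=4: input=0 -> V=12
t=5: input=3 -> V=0 FIRE
t=6: input=3 -> V=21
t=7: input=0 -> V=12

Answer: 12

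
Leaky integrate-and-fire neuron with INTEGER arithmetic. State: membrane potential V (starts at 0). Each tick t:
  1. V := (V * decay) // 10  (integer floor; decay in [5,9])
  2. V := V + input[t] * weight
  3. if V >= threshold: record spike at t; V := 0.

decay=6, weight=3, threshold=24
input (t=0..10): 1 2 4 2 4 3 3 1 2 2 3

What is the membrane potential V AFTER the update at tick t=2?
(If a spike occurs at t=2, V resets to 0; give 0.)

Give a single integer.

Answer: 16

Derivation:
t=0: input=1 -> V=3
t=1: input=2 -> V=7
t=2: input=4 -> V=16
t=3: input=2 -> V=15
t=4: input=4 -> V=21
t=5: input=3 -> V=21
t=6: input=3 -> V=21
t=7: input=1 -> V=15
t=8: input=2 -> V=15
t=9: input=2 -> V=15
t=10: input=3 -> V=18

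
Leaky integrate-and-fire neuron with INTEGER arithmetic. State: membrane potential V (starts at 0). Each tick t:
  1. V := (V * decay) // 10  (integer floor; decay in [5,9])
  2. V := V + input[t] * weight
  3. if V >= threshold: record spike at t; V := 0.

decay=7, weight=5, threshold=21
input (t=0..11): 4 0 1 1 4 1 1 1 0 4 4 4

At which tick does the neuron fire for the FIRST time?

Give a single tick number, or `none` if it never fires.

t=0: input=4 -> V=20
t=1: input=0 -> V=14
t=2: input=1 -> V=14
t=3: input=1 -> V=14
t=4: input=4 -> V=0 FIRE
t=5: input=1 -> V=5
t=6: input=1 -> V=8
t=7: input=1 -> V=10
t=8: input=0 -> V=7
t=9: input=4 -> V=0 FIRE
t=10: input=4 -> V=20
t=11: input=4 -> V=0 FIRE

Answer: 4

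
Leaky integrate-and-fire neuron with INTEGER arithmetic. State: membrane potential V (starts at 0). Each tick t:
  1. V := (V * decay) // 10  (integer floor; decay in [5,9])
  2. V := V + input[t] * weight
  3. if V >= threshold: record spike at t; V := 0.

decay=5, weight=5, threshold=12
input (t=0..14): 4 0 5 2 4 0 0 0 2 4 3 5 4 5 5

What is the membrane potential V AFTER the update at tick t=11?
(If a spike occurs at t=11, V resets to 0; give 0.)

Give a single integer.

t=0: input=4 -> V=0 FIRE
t=1: input=0 -> V=0
t=2: input=5 -> V=0 FIRE
t=3: input=2 -> V=10
t=4: input=4 -> V=0 FIRE
t=5: input=0 -> V=0
t=6: input=0 -> V=0
t=7: input=0 -> V=0
t=8: input=2 -> V=10
t=9: input=4 -> V=0 FIRE
t=10: input=3 -> V=0 FIRE
t=11: input=5 -> V=0 FIRE
t=12: input=4 -> V=0 FIRE
t=13: input=5 -> V=0 FIRE
t=14: input=5 -> V=0 FIRE

Answer: 0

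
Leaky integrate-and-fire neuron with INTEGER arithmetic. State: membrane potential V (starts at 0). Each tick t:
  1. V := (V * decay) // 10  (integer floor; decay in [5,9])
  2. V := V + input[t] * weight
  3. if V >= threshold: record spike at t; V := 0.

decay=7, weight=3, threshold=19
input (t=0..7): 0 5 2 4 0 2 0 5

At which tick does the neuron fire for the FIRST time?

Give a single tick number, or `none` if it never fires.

t=0: input=0 -> V=0
t=1: input=5 -> V=15
t=2: input=2 -> V=16
t=3: input=4 -> V=0 FIRE
t=4: input=0 -> V=0
t=5: input=2 -> V=6
t=6: input=0 -> V=4
t=7: input=5 -> V=17

Answer: 3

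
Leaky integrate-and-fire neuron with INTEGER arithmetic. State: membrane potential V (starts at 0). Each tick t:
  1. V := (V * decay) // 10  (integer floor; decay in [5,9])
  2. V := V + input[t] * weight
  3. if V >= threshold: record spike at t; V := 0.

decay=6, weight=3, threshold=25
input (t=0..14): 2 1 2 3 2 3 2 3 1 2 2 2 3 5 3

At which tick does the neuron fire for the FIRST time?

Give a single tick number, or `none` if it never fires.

Answer: none

Derivation:
t=0: input=2 -> V=6
t=1: input=1 -> V=6
t=2: input=2 -> V=9
t=3: input=3 -> V=14
t=4: input=2 -> V=14
t=5: input=3 -> V=17
t=6: input=2 -> V=16
t=7: input=3 -> V=18
t=8: input=1 -> V=13
t=9: input=2 -> V=13
t=10: input=2 -> V=13
t=11: input=2 -> V=13
t=12: input=3 -> V=16
t=13: input=5 -> V=24
t=14: input=3 -> V=23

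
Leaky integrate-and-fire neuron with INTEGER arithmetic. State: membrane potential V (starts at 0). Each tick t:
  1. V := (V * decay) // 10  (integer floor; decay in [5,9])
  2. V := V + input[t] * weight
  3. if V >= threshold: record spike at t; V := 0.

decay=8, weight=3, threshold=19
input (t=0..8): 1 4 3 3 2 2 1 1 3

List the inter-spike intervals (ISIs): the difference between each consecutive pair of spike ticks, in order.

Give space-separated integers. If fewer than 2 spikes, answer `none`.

t=0: input=1 -> V=3
t=1: input=4 -> V=14
t=2: input=3 -> V=0 FIRE
t=3: input=3 -> V=9
t=4: input=2 -> V=13
t=5: input=2 -> V=16
t=6: input=1 -> V=15
t=7: input=1 -> V=15
t=8: input=3 -> V=0 FIRE

Answer: 6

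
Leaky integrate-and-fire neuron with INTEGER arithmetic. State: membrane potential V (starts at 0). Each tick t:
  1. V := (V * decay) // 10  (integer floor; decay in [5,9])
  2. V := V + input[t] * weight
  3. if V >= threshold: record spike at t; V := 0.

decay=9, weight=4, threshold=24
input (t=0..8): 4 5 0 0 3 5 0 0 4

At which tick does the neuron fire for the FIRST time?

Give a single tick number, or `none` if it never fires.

t=0: input=4 -> V=16
t=1: input=5 -> V=0 FIRE
t=2: input=0 -> V=0
t=3: input=0 -> V=0
t=4: input=3 -> V=12
t=5: input=5 -> V=0 FIRE
t=6: input=0 -> V=0
t=7: input=0 -> V=0
t=8: input=4 -> V=16

Answer: 1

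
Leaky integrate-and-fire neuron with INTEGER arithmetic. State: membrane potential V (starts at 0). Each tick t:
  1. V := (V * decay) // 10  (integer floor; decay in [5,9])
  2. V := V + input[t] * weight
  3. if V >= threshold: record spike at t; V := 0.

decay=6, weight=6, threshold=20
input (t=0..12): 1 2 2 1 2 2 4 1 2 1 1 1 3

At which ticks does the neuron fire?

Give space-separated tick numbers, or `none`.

Answer: 2 5 6 12

Derivation:
t=0: input=1 -> V=6
t=1: input=2 -> V=15
t=2: input=2 -> V=0 FIRE
t=3: input=1 -> V=6
t=4: input=2 -> V=15
t=5: input=2 -> V=0 FIRE
t=6: input=4 -> V=0 FIRE
t=7: input=1 -> V=6
t=8: input=2 -> V=15
t=9: input=1 -> V=15
t=10: input=1 -> V=15
t=11: input=1 -> V=15
t=12: input=3 -> V=0 FIRE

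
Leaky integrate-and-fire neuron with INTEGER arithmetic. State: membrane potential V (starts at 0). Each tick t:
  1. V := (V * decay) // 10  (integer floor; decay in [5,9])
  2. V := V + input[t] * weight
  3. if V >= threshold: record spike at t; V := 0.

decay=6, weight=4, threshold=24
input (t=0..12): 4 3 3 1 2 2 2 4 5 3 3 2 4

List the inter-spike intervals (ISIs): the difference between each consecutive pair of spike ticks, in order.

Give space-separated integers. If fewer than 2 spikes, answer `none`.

Answer: 5 2 3

Derivation:
t=0: input=4 -> V=16
t=1: input=3 -> V=21
t=2: input=3 -> V=0 FIRE
t=3: input=1 -> V=4
t=4: input=2 -> V=10
t=5: input=2 -> V=14
t=6: input=2 -> V=16
t=7: input=4 -> V=0 FIRE
t=8: input=5 -> V=20
t=9: input=3 -> V=0 FIRE
t=10: input=3 -> V=12
t=11: input=2 -> V=15
t=12: input=4 -> V=0 FIRE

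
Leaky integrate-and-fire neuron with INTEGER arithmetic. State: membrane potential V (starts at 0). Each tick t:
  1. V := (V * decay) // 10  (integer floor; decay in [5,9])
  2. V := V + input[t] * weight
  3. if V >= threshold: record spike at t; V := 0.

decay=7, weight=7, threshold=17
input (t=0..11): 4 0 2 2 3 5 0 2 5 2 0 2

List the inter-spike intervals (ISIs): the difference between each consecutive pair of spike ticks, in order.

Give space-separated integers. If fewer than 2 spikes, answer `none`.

t=0: input=4 -> V=0 FIRE
t=1: input=0 -> V=0
t=2: input=2 -> V=14
t=3: input=2 -> V=0 FIRE
t=4: input=3 -> V=0 FIRE
t=5: input=5 -> V=0 FIRE
t=6: input=0 -> V=0
t=7: input=2 -> V=14
t=8: input=5 -> V=0 FIRE
t=9: input=2 -> V=14
t=10: input=0 -> V=9
t=11: input=2 -> V=0 FIRE

Answer: 3 1 1 3 3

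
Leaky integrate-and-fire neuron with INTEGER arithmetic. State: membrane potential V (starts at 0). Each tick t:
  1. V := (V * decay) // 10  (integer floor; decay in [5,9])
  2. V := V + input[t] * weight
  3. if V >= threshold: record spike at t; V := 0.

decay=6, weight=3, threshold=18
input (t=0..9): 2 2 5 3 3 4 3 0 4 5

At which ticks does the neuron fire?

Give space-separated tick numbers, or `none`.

t=0: input=2 -> V=6
t=1: input=2 -> V=9
t=2: input=5 -> V=0 FIRE
t=3: input=3 -> V=9
t=4: input=3 -> V=14
t=5: input=4 -> V=0 FIRE
t=6: input=3 -> V=9
t=7: input=0 -> V=5
t=8: input=4 -> V=15
t=9: input=5 -> V=0 FIRE

Answer: 2 5 9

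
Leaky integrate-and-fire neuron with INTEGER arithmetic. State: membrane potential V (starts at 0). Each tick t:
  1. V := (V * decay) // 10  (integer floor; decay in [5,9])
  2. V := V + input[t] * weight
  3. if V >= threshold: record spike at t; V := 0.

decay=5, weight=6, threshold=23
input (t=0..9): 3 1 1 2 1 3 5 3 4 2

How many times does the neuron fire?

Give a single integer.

t=0: input=3 -> V=18
t=1: input=1 -> V=15
t=2: input=1 -> V=13
t=3: input=2 -> V=18
t=4: input=1 -> V=15
t=5: input=3 -> V=0 FIRE
t=6: input=5 -> V=0 FIRE
t=7: input=3 -> V=18
t=8: input=4 -> V=0 FIRE
t=9: input=2 -> V=12

Answer: 3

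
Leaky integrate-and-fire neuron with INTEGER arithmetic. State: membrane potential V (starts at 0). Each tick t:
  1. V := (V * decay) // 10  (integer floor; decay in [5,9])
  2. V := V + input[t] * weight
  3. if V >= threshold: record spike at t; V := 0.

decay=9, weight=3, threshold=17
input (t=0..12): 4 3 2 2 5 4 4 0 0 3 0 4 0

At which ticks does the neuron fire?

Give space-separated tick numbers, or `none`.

Answer: 1 4 6 11

Derivation:
t=0: input=4 -> V=12
t=1: input=3 -> V=0 FIRE
t=2: input=2 -> V=6
t=3: input=2 -> V=11
t=4: input=5 -> V=0 FIRE
t=5: input=4 -> V=12
t=6: input=4 -> V=0 FIRE
t=7: input=0 -> V=0
t=8: input=0 -> V=0
t=9: input=3 -> V=9
t=10: input=0 -> V=8
t=11: input=4 -> V=0 FIRE
t=12: input=0 -> V=0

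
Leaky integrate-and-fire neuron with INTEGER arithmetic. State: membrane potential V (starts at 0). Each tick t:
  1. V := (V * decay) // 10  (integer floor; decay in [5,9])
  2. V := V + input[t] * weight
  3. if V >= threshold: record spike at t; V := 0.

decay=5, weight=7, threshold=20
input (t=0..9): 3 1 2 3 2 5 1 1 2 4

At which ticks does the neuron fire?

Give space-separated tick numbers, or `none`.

t=0: input=3 -> V=0 FIRE
t=1: input=1 -> V=7
t=2: input=2 -> V=17
t=3: input=3 -> V=0 FIRE
t=4: input=2 -> V=14
t=5: input=5 -> V=0 FIRE
t=6: input=1 -> V=7
t=7: input=1 -> V=10
t=8: input=2 -> V=19
t=9: input=4 -> V=0 FIRE

Answer: 0 3 5 9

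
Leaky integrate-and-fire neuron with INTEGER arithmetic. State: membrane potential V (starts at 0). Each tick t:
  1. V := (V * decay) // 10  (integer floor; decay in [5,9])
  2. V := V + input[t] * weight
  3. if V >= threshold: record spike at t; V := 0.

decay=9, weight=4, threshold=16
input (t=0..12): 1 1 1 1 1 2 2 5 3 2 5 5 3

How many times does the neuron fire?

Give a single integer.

Answer: 5

Derivation:
t=0: input=1 -> V=4
t=1: input=1 -> V=7
t=2: input=1 -> V=10
t=3: input=1 -> V=13
t=4: input=1 -> V=15
t=5: input=2 -> V=0 FIRE
t=6: input=2 -> V=8
t=7: input=5 -> V=0 FIRE
t=8: input=3 -> V=12
t=9: input=2 -> V=0 FIRE
t=10: input=5 -> V=0 FIRE
t=11: input=5 -> V=0 FIRE
t=12: input=3 -> V=12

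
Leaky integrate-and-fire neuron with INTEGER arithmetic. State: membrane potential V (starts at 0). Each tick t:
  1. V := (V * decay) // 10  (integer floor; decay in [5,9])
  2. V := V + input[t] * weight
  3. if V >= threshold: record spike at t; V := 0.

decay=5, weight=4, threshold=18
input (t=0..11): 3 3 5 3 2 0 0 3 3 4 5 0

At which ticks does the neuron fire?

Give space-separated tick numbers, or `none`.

Answer: 1 2 8 10

Derivation:
t=0: input=3 -> V=12
t=1: input=3 -> V=0 FIRE
t=2: input=5 -> V=0 FIRE
t=3: input=3 -> V=12
t=4: input=2 -> V=14
t=5: input=0 -> V=7
t=6: input=0 -> V=3
t=7: input=3 -> V=13
t=8: input=3 -> V=0 FIRE
t=9: input=4 -> V=16
t=10: input=5 -> V=0 FIRE
t=11: input=0 -> V=0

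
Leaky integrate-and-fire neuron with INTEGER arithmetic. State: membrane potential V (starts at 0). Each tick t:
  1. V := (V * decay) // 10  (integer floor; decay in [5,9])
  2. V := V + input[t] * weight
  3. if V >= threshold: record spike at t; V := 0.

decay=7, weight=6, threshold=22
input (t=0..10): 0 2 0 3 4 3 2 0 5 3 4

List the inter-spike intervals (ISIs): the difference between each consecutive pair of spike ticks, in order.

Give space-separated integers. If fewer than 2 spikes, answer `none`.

Answer: 1 2 2 2

Derivation:
t=0: input=0 -> V=0
t=1: input=2 -> V=12
t=2: input=0 -> V=8
t=3: input=3 -> V=0 FIRE
t=4: input=4 -> V=0 FIRE
t=5: input=3 -> V=18
t=6: input=2 -> V=0 FIRE
t=7: input=0 -> V=0
t=8: input=5 -> V=0 FIRE
t=9: input=3 -> V=18
t=10: input=4 -> V=0 FIRE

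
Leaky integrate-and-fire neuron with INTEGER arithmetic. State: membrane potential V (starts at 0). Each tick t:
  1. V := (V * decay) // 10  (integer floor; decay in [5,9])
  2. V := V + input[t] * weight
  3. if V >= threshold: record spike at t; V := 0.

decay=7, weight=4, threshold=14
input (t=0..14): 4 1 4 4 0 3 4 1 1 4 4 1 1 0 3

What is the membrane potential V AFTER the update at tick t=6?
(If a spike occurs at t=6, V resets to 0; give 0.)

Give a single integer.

Answer: 0

Derivation:
t=0: input=4 -> V=0 FIRE
t=1: input=1 -> V=4
t=2: input=4 -> V=0 FIRE
t=3: input=4 -> V=0 FIRE
t=4: input=0 -> V=0
t=5: input=3 -> V=12
t=6: input=4 -> V=0 FIRE
t=7: input=1 -> V=4
t=8: input=1 -> V=6
t=9: input=4 -> V=0 FIRE
t=10: input=4 -> V=0 FIRE
t=11: input=1 -> V=4
t=12: input=1 -> V=6
t=13: input=0 -> V=4
t=14: input=3 -> V=0 FIRE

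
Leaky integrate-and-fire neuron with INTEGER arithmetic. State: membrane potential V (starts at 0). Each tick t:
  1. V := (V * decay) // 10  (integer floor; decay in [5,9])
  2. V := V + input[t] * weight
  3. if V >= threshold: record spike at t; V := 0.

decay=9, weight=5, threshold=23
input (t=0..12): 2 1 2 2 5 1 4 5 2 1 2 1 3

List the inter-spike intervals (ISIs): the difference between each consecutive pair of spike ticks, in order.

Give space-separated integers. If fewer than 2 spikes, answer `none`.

t=0: input=2 -> V=10
t=1: input=1 -> V=14
t=2: input=2 -> V=22
t=3: input=2 -> V=0 FIRE
t=4: input=5 -> V=0 FIRE
t=5: input=1 -> V=5
t=6: input=4 -> V=0 FIRE
t=7: input=5 -> V=0 FIRE
t=8: input=2 -> V=10
t=9: input=1 -> V=14
t=10: input=2 -> V=22
t=11: input=1 -> V=0 FIRE
t=12: input=3 -> V=15

Answer: 1 2 1 4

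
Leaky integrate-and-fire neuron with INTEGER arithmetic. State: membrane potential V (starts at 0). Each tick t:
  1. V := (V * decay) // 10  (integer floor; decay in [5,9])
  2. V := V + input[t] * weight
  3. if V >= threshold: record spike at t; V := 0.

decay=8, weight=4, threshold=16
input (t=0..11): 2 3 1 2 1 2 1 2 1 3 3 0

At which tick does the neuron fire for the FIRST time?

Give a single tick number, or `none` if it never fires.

Answer: 1

Derivation:
t=0: input=2 -> V=8
t=1: input=3 -> V=0 FIRE
t=2: input=1 -> V=4
t=3: input=2 -> V=11
t=4: input=1 -> V=12
t=5: input=2 -> V=0 FIRE
t=6: input=1 -> V=4
t=7: input=2 -> V=11
t=8: input=1 -> V=12
t=9: input=3 -> V=0 FIRE
t=10: input=3 -> V=12
t=11: input=0 -> V=9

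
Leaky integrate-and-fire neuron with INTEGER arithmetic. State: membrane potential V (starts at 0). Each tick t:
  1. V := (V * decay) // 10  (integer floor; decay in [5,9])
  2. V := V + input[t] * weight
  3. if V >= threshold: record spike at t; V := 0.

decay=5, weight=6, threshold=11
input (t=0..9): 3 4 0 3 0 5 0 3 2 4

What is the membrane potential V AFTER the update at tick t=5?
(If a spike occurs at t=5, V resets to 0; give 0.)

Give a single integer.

Answer: 0

Derivation:
t=0: input=3 -> V=0 FIRE
t=1: input=4 -> V=0 FIRE
t=2: input=0 -> V=0
t=3: input=3 -> V=0 FIRE
t=4: input=0 -> V=0
t=5: input=5 -> V=0 FIRE
t=6: input=0 -> V=0
t=7: input=3 -> V=0 FIRE
t=8: input=2 -> V=0 FIRE
t=9: input=4 -> V=0 FIRE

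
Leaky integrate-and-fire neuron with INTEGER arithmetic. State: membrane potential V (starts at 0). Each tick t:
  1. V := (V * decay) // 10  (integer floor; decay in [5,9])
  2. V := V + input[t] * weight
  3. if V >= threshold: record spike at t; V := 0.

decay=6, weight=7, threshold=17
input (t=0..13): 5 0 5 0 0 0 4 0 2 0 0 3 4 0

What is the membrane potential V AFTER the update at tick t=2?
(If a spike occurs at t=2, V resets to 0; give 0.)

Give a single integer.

t=0: input=5 -> V=0 FIRE
t=1: input=0 -> V=0
t=2: input=5 -> V=0 FIRE
t=3: input=0 -> V=0
t=4: input=0 -> V=0
t=5: input=0 -> V=0
t=6: input=4 -> V=0 FIRE
t=7: input=0 -> V=0
t=8: input=2 -> V=14
t=9: input=0 -> V=8
t=10: input=0 -> V=4
t=11: input=3 -> V=0 FIRE
t=12: input=4 -> V=0 FIRE
t=13: input=0 -> V=0

Answer: 0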